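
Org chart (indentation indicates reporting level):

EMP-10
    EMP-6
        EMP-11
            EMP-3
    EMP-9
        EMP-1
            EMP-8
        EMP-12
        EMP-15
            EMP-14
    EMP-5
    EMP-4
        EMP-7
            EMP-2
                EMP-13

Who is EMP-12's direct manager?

EMP-9

EMP-12 reports directly to EMP-9.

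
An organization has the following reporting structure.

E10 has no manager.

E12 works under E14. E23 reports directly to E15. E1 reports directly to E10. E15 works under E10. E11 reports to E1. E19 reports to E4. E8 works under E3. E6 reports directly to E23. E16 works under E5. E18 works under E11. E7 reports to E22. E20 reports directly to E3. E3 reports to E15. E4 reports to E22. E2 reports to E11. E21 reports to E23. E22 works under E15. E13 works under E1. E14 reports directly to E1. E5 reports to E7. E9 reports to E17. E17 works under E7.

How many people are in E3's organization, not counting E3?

E3 directly manages E20, E8. E20 has no reports. E8 has no reports. So E3's organization is 2 direct reports plus everyone under them: 1 + 1 = 2.

2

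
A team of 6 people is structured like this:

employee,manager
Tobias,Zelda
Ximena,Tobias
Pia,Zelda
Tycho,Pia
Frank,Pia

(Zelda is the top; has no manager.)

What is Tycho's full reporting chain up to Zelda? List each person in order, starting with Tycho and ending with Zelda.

Tycho -> Pia -> Zelda

Tycho reports to Pia. Pia reports to Zelda. Zelda is at the top.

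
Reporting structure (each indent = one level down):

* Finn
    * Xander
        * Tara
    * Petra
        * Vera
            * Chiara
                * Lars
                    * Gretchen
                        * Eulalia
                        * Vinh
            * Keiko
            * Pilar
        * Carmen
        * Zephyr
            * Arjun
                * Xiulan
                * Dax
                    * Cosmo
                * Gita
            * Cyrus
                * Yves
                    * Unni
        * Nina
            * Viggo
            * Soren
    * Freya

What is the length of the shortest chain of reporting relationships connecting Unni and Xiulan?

5

Unni is 3 levels below Zephyr, and Xiulan is 2 levels below Zephyr (their lowest common manager). The shortest path runs up from Unni to Zephyr and back down to Xiulan: 3 + 2 = 5 links.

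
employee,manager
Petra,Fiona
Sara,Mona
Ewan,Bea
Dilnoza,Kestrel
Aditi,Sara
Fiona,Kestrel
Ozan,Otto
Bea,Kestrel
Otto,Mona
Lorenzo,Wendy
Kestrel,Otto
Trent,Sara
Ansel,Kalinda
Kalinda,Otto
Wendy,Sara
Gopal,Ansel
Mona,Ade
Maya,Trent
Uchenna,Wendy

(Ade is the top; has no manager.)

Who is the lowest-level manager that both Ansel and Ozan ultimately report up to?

Ansel's chain of managers is Kalinda, Otto, Mona, Ade. Ozan's chain of managers is Otto, Mona, Ade. The first manager that appears in both chains is Otto.

Otto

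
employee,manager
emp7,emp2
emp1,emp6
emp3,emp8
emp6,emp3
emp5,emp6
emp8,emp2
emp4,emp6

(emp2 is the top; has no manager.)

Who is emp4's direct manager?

emp6

emp4 reports directly to emp6.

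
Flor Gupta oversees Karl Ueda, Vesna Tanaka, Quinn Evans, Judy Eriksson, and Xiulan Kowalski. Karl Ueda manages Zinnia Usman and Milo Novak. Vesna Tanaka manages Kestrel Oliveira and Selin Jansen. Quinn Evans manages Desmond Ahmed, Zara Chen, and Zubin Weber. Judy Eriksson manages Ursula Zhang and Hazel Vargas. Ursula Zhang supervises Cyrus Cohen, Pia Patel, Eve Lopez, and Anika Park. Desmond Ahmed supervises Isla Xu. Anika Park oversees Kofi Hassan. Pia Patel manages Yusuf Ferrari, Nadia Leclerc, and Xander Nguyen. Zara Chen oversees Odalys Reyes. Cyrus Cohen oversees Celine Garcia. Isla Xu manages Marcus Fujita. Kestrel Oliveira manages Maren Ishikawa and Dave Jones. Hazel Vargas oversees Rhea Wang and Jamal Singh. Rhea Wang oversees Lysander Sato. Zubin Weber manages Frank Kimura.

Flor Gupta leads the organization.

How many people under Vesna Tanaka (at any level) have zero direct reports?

The people in Vesna Tanaka's organization with no one reporting to them are Selin Jansen, Dave Jones, Maren Ishikawa. That is 3.

3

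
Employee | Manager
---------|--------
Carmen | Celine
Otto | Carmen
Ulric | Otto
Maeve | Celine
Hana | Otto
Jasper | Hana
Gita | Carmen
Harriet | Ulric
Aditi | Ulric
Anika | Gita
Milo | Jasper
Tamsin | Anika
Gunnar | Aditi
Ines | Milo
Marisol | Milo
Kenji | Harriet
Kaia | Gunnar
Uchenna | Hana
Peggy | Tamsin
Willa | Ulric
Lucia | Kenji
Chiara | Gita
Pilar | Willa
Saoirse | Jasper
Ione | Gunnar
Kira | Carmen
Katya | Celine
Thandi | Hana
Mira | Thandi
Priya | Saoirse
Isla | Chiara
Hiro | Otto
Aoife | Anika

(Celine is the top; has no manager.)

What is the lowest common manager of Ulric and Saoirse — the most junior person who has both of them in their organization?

Otto

Ulric's chain of managers is Otto, Carmen, Celine. Saoirse's chain of managers is Jasper, Hana, Otto, Carmen, Celine. The first manager that appears in both chains is Otto.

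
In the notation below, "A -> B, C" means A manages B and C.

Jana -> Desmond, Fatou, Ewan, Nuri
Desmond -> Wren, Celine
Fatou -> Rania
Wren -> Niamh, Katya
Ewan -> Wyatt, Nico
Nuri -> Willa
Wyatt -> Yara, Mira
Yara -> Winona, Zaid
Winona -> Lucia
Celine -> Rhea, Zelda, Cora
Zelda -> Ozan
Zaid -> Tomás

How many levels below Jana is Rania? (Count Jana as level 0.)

Chain from Rania up to Jana: Rania → Fatou → Jana. That is 2 steps up, so Rania is 2 levels below Jana.

2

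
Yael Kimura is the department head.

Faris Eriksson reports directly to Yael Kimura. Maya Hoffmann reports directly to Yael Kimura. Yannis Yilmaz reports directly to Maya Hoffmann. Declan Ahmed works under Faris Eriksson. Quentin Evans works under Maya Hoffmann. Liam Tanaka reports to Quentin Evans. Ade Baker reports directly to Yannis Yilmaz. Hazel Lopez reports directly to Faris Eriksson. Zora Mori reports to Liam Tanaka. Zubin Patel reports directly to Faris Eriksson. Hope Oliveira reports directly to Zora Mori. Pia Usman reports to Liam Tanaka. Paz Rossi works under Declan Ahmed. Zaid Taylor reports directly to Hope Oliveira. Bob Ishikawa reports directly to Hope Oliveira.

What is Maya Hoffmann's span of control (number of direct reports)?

Maya Hoffmann directly manages Yannis Yilmaz, Quentin Evans. That is 2 direct reports.

2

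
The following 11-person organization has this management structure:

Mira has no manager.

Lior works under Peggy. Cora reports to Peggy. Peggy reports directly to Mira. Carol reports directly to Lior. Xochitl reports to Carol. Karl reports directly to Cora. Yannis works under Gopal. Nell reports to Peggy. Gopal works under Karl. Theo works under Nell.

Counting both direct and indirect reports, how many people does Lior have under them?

Lior directly manages Carol. Under Carol: Xochitl (1). That's 2 in total.

2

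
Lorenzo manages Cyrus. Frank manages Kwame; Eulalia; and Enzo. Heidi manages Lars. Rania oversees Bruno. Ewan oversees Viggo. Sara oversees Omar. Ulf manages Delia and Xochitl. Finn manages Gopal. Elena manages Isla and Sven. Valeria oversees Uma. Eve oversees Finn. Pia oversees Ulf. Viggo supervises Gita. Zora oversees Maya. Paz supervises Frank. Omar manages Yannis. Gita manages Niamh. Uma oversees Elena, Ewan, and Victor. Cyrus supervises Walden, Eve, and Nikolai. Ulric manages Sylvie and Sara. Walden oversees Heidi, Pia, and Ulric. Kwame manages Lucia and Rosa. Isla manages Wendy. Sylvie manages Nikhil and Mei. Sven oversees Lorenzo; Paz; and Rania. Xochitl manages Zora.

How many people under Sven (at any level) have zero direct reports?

13

The people in Sven's organization with no one reporting to them are Bruno, Enzo, Eulalia, Rosa, Lucia, Nikolai, Gopal, Yannis, Mei, Nikhil, Lars, Delia, Maya. That is 13.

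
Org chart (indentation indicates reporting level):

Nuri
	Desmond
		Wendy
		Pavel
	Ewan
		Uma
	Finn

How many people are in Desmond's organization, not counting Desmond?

2

Desmond directly manages Wendy, Pavel. Wendy has no reports. Pavel has no reports. So Desmond's organization is 2 direct reports plus everyone under them: 1 + 1 = 2.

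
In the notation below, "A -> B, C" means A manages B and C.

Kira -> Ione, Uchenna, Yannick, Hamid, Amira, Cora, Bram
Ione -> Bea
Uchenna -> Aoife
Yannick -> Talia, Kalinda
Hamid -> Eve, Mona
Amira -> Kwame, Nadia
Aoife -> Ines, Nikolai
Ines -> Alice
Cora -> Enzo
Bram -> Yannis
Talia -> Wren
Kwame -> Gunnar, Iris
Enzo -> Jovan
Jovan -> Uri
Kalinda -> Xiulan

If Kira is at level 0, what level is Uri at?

4

Chain from Uri up to Kira: Uri → Jovan → Enzo → Cora → Kira. That is 4 steps up, so Uri is 4 levels below Kira.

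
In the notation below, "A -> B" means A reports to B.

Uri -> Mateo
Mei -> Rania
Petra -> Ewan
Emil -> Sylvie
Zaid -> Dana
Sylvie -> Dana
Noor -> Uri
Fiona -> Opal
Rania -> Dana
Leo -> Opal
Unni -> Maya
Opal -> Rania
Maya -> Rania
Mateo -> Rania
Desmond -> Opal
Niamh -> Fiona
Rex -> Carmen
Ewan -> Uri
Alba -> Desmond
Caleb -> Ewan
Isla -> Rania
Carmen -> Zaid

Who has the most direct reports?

Direct-report counts: Dana has 3; Rania has 5; Mateo has 1; Uri has 2; Ewan has 2; Opal has 3; Desmond has 1; Fiona has 1; Maya has 1; Sylvie has 1; Zaid has 1; Carmen has 1. The largest is 5, held by Rania.

Rania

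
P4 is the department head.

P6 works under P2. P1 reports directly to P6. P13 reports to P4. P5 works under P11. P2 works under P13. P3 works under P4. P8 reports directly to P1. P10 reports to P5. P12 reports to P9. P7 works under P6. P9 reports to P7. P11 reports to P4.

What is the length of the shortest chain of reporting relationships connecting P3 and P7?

5

P3 is 1 level below P4, and P7 is 4 levels below P4 (their lowest common manager). The shortest path runs up from P3 to P4 and back down to P7: 1 + 4 = 5 links.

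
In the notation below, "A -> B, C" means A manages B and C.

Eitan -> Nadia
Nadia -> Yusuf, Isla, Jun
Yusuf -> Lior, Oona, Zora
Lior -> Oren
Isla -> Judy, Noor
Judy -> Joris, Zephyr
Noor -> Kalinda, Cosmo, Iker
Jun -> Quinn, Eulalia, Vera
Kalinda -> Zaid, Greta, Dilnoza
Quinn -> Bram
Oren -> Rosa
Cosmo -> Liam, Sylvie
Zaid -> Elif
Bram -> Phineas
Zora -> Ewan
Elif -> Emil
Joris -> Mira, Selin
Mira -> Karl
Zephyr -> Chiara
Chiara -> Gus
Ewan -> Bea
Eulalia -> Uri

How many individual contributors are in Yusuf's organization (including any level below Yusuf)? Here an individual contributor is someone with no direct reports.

3

The people in Yusuf's organization with no one reporting to them are Bea, Oona, Rosa. That is 3.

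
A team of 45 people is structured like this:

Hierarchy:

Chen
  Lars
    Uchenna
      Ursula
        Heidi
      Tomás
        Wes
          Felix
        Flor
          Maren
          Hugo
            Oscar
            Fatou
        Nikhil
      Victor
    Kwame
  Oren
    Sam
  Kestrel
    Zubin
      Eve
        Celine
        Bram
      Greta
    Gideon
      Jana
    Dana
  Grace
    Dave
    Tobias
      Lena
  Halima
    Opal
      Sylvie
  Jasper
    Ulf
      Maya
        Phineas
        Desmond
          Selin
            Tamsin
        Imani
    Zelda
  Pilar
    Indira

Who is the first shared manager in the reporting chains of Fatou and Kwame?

Fatou's chain of managers is Hugo, Flor, Tomás, Uchenna, Lars, Chen. Kwame's chain of managers is Lars, Chen. The first manager that appears in both chains is Lars.

Lars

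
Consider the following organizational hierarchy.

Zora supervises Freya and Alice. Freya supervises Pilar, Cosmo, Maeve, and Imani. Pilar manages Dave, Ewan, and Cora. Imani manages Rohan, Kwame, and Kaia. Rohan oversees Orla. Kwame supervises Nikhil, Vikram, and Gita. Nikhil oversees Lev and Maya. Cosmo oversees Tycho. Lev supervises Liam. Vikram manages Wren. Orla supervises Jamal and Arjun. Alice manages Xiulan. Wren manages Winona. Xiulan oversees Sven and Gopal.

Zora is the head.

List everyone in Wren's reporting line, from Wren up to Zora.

Wren -> Vikram -> Kwame -> Imani -> Freya -> Zora

Wren reports to Vikram. Vikram reports to Kwame. Kwame reports to Imani. Imani reports to Freya. Freya reports to Zora. Zora is at the top.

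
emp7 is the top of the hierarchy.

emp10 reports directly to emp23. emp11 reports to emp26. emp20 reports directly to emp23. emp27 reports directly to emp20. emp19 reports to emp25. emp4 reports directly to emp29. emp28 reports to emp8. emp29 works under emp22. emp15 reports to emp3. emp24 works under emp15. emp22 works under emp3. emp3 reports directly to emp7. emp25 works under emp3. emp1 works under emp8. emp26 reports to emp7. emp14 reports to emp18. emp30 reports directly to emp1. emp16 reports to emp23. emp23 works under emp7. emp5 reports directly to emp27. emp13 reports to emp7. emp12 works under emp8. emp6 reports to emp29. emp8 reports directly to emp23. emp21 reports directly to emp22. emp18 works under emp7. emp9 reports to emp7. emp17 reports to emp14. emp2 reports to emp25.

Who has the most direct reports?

Direct-report counts: emp7 has 6; emp26 has 1; emp18 has 1; emp14 has 1; emp23 has 4; emp20 has 1; emp27 has 1; emp8 has 3; emp1 has 1; emp3 has 3; emp25 has 2; emp22 has 2; emp29 has 2; emp15 has 1. The largest is 6, held by emp7.

emp7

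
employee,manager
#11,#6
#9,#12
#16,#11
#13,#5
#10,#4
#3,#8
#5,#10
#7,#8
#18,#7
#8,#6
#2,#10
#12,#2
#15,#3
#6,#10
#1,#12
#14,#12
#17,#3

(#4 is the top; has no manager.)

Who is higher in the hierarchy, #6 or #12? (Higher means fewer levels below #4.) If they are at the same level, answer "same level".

#6

#6 is 2 levels below #4; #12 is 3. #6 is higher.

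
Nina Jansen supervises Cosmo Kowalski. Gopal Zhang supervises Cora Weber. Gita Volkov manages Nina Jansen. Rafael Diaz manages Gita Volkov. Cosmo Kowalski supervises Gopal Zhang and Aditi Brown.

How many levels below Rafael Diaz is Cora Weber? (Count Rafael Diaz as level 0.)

5

Chain from Cora Weber up to Rafael Diaz: Cora Weber → Gopal Zhang → Cosmo Kowalski → Nina Jansen → Gita Volkov → Rafael Diaz. That is 5 steps up, so Cora Weber is 5 levels below Rafael Diaz.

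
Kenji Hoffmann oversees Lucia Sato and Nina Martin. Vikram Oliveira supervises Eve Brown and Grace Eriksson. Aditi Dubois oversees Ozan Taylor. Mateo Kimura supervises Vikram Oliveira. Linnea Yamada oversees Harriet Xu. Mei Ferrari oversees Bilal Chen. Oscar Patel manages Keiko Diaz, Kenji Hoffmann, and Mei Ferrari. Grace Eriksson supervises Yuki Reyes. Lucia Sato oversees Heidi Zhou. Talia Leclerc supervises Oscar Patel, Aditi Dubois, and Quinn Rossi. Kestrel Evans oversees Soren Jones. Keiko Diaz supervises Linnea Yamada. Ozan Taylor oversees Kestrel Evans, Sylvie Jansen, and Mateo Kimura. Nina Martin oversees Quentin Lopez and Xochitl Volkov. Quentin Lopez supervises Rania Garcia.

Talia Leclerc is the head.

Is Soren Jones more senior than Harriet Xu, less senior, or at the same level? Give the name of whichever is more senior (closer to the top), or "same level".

same level

Both Soren Jones and Harriet Xu are 4 levels below Talia Leclerc.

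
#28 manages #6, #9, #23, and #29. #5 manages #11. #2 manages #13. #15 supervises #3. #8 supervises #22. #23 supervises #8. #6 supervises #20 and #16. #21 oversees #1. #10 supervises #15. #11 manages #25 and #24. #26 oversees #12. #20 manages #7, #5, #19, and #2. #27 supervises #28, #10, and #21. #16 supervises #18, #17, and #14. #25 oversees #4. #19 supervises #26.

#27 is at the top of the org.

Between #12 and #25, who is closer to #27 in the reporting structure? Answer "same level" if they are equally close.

same level

Both #12 and #25 are 6 levels below #27.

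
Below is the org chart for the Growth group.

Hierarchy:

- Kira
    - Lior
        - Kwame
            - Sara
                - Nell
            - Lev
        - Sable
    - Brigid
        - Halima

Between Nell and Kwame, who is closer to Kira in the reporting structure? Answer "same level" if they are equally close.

Kwame

Nell is 4 levels below Kira; Kwame is 2. Kwame is higher.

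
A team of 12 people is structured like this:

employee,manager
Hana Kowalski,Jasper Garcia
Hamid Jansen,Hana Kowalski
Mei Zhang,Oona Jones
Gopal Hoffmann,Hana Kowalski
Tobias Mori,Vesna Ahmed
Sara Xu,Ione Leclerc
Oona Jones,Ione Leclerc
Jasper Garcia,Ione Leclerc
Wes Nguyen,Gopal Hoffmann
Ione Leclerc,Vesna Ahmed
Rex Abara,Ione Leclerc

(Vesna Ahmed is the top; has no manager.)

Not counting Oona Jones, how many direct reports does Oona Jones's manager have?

3

Oona Jones reports to Ione Leclerc. Ione Leclerc's other direct reports are Jasper Garcia, Rex Abara, Sara Xu — 3 peers.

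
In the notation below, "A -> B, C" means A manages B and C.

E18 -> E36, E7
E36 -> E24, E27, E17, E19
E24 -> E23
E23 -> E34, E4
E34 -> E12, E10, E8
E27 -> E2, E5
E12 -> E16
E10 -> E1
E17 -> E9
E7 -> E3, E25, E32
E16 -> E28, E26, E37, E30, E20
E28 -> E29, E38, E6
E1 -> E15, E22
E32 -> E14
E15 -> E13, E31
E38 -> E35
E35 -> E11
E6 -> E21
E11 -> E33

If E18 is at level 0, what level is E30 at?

Chain from E30 up to E18: E30 → E16 → E12 → E34 → E23 → E24 → E36 → E18. That is 7 steps up, so E30 is 7 levels below E18.

7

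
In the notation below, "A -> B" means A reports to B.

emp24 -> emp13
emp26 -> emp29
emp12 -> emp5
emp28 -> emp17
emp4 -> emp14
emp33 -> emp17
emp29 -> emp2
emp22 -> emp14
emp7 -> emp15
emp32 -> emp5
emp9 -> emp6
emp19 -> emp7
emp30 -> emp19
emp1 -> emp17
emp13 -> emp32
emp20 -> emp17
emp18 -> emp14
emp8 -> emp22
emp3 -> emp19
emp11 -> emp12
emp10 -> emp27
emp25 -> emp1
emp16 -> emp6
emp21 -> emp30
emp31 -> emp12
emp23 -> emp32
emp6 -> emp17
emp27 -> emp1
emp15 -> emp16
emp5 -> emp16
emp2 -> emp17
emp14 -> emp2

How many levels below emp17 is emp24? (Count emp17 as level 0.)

6

Chain from emp24 up to emp17: emp24 → emp13 → emp32 → emp5 → emp16 → emp6 → emp17. That is 6 steps up, so emp24 is 6 levels below emp17.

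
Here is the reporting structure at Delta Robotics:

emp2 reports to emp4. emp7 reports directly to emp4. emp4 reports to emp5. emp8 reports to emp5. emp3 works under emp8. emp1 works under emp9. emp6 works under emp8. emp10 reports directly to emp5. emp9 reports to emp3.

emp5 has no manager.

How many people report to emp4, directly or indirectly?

2

emp4 directly manages emp2, emp7. emp2 has no reports. emp7 has no reports. So emp4's organization is 2 direct reports plus everyone under them: 1 + 1 = 2.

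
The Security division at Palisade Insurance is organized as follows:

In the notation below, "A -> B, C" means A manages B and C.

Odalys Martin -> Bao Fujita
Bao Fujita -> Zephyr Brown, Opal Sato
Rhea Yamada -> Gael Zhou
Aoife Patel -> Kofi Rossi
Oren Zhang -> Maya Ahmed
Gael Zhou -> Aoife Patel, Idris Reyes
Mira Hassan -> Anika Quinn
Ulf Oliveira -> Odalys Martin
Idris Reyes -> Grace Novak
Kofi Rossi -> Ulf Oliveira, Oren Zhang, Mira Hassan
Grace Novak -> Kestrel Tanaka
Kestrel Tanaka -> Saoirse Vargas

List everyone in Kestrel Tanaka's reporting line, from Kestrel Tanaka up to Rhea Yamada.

Kestrel Tanaka reports to Grace Novak. Grace Novak reports to Idris Reyes. Idris Reyes reports to Gael Zhou. Gael Zhou reports to Rhea Yamada. Rhea Yamada is at the top.

Kestrel Tanaka -> Grace Novak -> Idris Reyes -> Gael Zhou -> Rhea Yamada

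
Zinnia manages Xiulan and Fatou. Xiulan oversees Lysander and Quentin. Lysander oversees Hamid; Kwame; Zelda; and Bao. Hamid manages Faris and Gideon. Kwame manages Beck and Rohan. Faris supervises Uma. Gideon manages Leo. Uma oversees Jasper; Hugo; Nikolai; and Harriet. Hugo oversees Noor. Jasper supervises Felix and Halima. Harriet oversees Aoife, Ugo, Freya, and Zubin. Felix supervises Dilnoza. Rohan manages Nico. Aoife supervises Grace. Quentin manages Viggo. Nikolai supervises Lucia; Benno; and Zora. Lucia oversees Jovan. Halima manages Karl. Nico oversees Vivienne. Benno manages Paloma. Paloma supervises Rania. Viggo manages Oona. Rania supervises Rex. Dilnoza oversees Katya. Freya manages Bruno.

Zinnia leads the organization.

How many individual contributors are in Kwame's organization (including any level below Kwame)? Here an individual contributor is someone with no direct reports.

2

The people in Kwame's organization with no one reporting to them are Beck, Vivienne. That is 2.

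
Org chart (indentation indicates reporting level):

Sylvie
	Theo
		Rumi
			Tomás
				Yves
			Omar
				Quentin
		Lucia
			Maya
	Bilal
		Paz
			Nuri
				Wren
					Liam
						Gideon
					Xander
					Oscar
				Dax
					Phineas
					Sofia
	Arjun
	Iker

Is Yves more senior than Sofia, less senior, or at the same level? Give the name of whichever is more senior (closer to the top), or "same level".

Yves

Yves is 4 levels below Sylvie; Sofia is 5. Yves is higher.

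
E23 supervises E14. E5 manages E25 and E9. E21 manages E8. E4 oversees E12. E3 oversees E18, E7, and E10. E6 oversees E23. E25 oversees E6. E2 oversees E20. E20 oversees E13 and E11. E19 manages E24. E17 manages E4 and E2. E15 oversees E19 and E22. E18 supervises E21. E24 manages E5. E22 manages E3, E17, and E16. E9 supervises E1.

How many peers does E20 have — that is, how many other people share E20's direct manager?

0

E20 reports to E2, and E2 has no other direct reports. E20 has 0 peers.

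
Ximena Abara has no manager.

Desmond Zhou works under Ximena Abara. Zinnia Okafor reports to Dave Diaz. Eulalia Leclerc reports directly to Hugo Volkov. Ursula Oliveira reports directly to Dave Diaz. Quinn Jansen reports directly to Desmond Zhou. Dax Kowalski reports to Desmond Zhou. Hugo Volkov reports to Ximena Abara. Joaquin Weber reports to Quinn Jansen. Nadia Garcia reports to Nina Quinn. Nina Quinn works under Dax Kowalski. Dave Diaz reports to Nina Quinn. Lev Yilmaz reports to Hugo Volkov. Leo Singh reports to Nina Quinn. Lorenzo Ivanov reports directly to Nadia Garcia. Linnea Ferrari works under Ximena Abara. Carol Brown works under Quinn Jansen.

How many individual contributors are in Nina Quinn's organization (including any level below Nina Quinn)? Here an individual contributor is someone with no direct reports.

4

The people in Nina Quinn's organization with no one reporting to them are Ursula Oliveira, Zinnia Okafor, Leo Singh, Lorenzo Ivanov. That is 4.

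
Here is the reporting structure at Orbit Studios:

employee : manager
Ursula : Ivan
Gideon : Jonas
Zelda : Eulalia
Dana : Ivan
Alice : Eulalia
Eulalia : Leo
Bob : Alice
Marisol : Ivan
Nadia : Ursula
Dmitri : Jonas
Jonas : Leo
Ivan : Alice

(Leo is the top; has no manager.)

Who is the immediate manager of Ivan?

Alice

Ivan reports directly to Alice.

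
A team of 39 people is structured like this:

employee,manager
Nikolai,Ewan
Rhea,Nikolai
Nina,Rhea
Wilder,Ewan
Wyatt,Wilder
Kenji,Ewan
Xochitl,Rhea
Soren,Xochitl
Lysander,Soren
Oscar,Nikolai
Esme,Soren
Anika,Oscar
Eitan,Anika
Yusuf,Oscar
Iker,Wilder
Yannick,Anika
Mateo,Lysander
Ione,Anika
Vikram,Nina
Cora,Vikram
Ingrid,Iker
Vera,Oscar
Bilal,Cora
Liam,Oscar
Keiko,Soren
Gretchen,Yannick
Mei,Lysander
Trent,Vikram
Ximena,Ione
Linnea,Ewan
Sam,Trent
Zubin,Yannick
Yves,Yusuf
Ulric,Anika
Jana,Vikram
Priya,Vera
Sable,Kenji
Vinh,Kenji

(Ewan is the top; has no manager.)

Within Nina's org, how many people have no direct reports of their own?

3

The people in Nina's organization with no one reporting to them are Jana, Sam, Bilal. That is 3.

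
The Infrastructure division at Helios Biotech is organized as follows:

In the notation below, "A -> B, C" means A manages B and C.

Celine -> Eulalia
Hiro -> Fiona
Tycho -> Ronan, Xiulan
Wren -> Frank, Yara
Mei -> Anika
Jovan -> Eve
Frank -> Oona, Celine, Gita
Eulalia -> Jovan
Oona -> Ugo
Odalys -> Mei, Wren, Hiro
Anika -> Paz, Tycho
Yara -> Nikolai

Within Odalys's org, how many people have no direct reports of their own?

The people in Odalys's organization with no one reporting to them are Fiona, Nikolai, Gita, Eve, Ugo, Xiulan, Ronan, Paz. That is 8.

8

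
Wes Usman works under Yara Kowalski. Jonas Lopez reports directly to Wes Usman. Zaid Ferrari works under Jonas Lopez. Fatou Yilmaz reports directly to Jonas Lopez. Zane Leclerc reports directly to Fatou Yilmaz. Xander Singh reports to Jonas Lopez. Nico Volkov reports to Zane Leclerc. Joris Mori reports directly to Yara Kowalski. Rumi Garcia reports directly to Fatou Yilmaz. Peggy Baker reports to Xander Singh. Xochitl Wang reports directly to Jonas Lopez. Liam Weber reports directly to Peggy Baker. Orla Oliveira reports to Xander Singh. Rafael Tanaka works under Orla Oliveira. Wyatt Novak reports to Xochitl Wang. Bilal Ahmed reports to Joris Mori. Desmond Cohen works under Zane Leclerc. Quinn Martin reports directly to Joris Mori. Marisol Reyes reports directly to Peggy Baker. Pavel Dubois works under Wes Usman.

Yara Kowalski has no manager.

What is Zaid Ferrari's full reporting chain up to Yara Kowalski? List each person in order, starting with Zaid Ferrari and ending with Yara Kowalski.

Zaid Ferrari -> Jonas Lopez -> Wes Usman -> Yara Kowalski

Zaid Ferrari reports to Jonas Lopez. Jonas Lopez reports to Wes Usman. Wes Usman reports to Yara Kowalski. Yara Kowalski is at the top.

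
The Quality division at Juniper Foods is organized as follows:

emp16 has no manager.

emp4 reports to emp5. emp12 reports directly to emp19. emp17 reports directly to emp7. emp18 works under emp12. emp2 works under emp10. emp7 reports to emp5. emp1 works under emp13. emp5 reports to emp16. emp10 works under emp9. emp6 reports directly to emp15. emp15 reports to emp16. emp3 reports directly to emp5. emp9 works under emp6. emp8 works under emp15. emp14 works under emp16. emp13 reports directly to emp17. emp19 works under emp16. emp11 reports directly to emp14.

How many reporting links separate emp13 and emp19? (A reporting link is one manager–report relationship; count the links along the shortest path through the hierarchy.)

emp13 is 4 levels below emp16, and emp19 is 1 level below emp16 (their lowest common manager). The shortest path runs up from emp13 to emp16 and back down to emp19: 4 + 1 = 5 links.

5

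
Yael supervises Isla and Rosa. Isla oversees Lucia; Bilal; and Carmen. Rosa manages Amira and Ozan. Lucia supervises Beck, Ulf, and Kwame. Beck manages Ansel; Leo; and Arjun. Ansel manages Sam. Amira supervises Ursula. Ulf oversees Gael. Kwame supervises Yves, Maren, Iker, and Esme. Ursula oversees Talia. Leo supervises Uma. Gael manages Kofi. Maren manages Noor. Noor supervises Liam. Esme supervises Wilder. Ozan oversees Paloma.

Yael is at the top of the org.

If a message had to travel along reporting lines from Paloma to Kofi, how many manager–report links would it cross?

8

Paloma is 3 levels below Yael, and Kofi is 5 levels below Yael (their lowest common manager). The shortest path runs up from Paloma to Yael and back down to Kofi: 3 + 5 = 8 links.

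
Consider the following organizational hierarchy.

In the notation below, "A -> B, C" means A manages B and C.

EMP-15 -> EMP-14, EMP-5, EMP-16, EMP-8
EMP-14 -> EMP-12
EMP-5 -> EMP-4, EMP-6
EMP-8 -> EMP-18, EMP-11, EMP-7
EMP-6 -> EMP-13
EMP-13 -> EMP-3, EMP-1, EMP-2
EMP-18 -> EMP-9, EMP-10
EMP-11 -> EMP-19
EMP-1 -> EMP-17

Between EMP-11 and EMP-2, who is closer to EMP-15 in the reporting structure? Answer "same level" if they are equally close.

EMP-11 is 2 levels below EMP-15; EMP-2 is 4. EMP-11 is higher.

EMP-11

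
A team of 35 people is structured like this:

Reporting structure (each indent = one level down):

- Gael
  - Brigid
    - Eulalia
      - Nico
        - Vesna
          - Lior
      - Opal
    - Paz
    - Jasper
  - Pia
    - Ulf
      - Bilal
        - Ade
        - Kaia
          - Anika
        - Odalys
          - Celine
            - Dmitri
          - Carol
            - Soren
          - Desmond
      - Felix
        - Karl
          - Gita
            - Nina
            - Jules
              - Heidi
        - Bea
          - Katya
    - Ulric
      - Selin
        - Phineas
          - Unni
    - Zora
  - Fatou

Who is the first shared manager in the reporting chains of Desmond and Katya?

Ulf

Desmond's chain of managers is Odalys, Bilal, Ulf, Pia, Gael. Katya's chain of managers is Bea, Felix, Ulf, Pia, Gael. The first manager that appears in both chains is Ulf.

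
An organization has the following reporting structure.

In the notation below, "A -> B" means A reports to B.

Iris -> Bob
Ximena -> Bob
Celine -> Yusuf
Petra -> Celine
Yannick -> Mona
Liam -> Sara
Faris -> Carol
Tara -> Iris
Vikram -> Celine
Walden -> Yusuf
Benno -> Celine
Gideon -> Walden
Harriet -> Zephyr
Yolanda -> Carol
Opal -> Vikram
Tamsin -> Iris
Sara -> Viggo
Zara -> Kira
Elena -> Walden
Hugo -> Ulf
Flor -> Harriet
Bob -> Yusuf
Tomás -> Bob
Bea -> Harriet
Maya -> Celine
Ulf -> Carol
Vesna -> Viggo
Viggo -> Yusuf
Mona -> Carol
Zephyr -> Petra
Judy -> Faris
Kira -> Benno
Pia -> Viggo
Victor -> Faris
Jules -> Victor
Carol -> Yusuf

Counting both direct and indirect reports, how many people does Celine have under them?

Celine directly manages Vikram, Maya, Petra, Benno. Under Vikram: Opal (1). Maya has no reports. Under Petra: Zephyr, Harriet, Bea, Flor (4). Under Benno: Kira, Zara (2). So Celine's organization is 4 direct reports plus everyone under them: 2 + 1 + 5 + 3 = 11.

11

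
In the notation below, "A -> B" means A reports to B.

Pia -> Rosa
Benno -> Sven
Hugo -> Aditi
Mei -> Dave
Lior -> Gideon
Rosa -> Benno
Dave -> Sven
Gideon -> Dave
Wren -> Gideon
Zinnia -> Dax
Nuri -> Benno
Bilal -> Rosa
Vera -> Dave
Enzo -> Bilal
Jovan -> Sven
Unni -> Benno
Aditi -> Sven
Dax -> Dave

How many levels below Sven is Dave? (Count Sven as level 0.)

1

Chain from Dave up to Sven: Dave → Sven. That is 1 step up, so Dave is 1 level below Sven.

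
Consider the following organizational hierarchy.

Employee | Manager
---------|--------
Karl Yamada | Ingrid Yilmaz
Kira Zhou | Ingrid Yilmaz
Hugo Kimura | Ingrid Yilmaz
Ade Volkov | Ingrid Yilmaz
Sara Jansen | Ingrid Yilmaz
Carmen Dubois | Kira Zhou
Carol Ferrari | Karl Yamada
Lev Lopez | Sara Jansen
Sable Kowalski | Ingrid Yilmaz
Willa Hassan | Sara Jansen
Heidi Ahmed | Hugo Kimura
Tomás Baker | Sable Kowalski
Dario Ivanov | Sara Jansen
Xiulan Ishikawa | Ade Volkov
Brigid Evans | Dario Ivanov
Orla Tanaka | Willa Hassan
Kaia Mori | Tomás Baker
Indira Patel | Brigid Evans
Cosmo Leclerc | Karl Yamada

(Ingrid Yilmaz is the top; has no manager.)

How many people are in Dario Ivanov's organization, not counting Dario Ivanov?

Dario Ivanov directly manages Brigid Evans. Under Brigid Evans: Indira Patel (1). That's 2 in total.

2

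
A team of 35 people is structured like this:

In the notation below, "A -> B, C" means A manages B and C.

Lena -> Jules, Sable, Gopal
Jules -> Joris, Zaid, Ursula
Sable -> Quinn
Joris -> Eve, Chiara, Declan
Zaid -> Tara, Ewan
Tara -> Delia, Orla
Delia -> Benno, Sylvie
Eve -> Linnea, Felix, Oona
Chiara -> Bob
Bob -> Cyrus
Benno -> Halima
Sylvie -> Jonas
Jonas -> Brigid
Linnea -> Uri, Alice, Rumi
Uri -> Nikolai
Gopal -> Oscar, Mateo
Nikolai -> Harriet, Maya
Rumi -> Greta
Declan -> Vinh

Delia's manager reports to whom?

Zaid

Delia reports to Tara, and Tara reports to Zaid. So Delia's skip-level manager is Zaid.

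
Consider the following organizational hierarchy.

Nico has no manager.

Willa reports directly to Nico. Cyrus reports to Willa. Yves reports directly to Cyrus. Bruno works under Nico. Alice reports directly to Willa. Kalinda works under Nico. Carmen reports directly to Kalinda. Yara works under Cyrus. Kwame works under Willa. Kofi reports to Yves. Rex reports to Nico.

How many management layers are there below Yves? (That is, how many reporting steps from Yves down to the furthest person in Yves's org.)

The longest chain under Yves runs Yves → Kofi, which is 1 level below Yves.

1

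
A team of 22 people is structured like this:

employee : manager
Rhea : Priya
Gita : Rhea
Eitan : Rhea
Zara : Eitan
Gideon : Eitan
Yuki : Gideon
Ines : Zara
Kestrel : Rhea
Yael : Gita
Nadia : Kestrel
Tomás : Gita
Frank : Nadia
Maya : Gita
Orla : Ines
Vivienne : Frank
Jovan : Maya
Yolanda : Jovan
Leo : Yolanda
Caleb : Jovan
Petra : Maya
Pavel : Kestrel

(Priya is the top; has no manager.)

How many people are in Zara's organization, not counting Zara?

2

Zara directly manages Ines. Under Ines: Orla (1). That's 2 in total.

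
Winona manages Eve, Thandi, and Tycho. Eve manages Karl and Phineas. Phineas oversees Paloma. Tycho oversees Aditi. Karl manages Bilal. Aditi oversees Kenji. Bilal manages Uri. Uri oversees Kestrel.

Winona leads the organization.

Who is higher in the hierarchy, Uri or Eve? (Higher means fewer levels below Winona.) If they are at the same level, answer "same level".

Uri is 4 levels below Winona; Eve is 1. Eve is higher.

Eve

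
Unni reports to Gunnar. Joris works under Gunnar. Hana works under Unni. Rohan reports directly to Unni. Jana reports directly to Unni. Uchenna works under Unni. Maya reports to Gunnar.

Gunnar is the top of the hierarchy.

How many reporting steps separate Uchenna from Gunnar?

Chain from Uchenna up to Gunnar: Uchenna → Unni → Gunnar. That is 2 steps up, so Uchenna is 2 levels below Gunnar.

2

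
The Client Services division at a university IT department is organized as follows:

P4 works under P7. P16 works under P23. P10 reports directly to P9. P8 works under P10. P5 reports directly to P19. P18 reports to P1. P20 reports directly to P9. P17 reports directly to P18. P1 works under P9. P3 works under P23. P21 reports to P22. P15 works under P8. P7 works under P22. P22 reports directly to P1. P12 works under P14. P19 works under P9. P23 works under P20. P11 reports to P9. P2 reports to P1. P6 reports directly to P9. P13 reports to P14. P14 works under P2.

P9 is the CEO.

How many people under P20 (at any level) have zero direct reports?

2

The people in P20's organization with no one reporting to them are P16, P3. That is 2.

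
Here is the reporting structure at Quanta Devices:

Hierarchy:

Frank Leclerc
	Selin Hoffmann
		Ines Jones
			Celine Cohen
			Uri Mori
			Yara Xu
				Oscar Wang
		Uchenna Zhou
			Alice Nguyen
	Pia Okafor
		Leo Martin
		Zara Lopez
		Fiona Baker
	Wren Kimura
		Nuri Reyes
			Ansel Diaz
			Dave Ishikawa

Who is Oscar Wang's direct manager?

Yara Xu

Oscar Wang reports directly to Yara Xu.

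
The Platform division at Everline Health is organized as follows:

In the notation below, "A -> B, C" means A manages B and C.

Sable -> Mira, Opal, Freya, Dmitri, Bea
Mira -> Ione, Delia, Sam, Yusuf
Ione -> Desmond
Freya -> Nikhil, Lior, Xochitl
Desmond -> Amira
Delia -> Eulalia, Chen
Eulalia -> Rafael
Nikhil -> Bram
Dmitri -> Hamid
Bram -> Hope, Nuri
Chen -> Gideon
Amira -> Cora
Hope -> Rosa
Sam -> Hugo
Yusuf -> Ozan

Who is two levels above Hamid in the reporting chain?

Hamid reports to Dmitri, and Dmitri reports to Sable. So Hamid's skip-level manager is Sable.

Sable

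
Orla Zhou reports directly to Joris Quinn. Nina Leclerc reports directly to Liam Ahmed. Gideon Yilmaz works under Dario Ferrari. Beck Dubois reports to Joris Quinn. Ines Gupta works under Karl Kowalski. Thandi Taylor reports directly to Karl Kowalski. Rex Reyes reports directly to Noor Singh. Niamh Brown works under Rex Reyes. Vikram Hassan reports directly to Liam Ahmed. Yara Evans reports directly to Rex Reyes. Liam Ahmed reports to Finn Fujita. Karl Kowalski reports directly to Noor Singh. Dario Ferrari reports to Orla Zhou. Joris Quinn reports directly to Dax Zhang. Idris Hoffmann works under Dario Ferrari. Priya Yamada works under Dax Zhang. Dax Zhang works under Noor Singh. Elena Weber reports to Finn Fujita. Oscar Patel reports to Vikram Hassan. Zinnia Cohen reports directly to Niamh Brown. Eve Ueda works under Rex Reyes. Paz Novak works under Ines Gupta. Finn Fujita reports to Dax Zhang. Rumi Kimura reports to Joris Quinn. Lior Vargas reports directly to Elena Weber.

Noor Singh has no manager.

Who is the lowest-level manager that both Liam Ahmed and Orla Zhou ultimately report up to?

Dax Zhang

Liam Ahmed's chain of managers is Finn Fujita, Dax Zhang, Noor Singh. Orla Zhou's chain of managers is Joris Quinn, Dax Zhang, Noor Singh. The first manager that appears in both chains is Dax Zhang.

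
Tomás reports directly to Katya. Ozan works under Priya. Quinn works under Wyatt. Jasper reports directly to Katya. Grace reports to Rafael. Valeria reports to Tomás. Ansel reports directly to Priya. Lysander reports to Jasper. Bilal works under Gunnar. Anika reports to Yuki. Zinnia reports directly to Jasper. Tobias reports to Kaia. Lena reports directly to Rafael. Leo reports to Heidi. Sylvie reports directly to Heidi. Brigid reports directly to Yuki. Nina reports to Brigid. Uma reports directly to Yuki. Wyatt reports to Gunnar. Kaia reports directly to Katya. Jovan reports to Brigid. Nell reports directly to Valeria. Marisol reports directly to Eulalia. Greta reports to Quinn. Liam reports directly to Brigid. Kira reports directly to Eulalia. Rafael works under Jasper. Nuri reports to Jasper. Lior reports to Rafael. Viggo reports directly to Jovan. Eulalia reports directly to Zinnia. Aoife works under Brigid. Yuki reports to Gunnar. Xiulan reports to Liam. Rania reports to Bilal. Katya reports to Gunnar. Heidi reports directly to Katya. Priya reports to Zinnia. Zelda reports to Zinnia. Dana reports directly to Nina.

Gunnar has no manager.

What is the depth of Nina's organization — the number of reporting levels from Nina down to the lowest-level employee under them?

The longest chain under Nina runs Nina → Dana, which is 1 level below Nina.

1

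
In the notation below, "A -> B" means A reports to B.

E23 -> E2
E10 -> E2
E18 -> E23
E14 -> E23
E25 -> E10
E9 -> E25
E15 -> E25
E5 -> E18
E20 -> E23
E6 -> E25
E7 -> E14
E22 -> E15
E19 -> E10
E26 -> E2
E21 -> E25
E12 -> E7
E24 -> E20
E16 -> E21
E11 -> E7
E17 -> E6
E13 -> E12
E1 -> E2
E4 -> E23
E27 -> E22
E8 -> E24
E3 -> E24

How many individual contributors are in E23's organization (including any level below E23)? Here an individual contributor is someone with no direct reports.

6

The people in E23's organization with no one reporting to them are E4, E3, E8, E11, E13, E5. That is 6.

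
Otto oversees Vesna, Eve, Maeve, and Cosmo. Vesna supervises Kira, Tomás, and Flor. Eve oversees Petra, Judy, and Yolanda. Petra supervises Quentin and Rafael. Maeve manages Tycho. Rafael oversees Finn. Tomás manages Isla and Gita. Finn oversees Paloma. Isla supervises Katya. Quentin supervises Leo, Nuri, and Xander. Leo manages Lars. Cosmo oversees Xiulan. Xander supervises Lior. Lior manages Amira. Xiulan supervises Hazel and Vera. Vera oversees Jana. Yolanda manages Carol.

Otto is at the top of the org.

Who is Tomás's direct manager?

Vesna

Tomás reports directly to Vesna.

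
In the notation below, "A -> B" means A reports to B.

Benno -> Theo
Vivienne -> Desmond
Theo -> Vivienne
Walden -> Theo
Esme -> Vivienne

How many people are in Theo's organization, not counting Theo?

2

Theo directly manages Walden, Benno. Walden has no reports. Benno has no reports. So Theo's organization is 2 direct reports plus everyone under them: 1 + 1 = 2.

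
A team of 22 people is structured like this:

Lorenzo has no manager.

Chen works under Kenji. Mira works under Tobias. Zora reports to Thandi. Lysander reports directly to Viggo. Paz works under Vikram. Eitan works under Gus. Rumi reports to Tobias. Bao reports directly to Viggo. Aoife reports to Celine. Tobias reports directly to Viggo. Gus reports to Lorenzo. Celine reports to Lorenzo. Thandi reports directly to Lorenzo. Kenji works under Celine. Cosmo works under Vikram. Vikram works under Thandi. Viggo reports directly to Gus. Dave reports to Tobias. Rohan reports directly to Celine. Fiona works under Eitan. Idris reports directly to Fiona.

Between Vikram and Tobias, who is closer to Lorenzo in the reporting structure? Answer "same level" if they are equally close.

Vikram is 2 levels below Lorenzo; Tobias is 3. Vikram is higher.

Vikram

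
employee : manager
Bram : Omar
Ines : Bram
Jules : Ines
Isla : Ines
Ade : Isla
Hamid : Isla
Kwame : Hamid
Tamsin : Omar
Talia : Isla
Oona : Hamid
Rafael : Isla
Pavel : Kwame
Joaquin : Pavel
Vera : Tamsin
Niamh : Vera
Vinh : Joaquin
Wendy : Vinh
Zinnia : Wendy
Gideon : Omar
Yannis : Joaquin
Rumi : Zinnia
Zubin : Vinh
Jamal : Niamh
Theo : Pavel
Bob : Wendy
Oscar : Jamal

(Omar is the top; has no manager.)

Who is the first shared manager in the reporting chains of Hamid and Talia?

Hamid's chain of managers is Isla, Ines, Bram, Omar. Talia's chain of managers is Isla, Ines, Bram, Omar. The first manager that appears in both chains is Isla.

Isla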